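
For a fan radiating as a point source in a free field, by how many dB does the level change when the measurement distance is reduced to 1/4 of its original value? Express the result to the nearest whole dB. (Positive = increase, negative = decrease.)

Point-source spreading: ΔL = −20·log₁₀(r₂/r₁).
ΔL = −20·log₁₀(0.25) = +12.04 dB.

+12 dB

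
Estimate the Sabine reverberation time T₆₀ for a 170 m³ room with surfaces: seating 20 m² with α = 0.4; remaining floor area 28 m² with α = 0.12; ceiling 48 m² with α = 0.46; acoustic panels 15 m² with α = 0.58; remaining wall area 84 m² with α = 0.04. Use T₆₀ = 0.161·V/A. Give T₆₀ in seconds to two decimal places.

Total absorption A = 20·0.4 + 28·0.12 + 48·0.46 + 15·0.58 + 84·0.04 = 45.50 m² sabins.
T₆₀ = 0.161·V/A = 0.161·170/45.50 = 0.602 s.

0.60 s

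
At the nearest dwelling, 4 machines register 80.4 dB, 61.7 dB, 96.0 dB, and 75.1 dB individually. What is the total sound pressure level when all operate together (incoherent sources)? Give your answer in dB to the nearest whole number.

Incoherent sources combine by intensity addition: L_total = 10·log₁₀(Σ 10^(L_i/10)).
Σ 10^(L/10) = 10^(80.4/10) + 10^(61.7/10) + 10^(96.0/10) + 10^(75.1/10) = 4.125e+09.
L_total = 10·log₁₀(4.125e+09) = 96.15 dB.

96 dB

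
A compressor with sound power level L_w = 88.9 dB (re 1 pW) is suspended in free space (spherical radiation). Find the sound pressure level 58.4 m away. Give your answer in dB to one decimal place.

L_p = L_w − 10·log₁₀(4π·r²) with r = 58.4 m.
4π·r² = 4.286e+04 m², 10·log₁₀ of that is 46.320 dB.
L_p = 88.9 − 46.320 = 42.58 dB.

42.6 dB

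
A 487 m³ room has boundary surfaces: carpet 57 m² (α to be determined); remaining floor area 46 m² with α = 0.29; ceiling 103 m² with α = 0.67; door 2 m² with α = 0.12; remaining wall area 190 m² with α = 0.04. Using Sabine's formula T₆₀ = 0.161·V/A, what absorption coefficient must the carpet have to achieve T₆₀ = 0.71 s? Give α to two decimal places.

From T₆₀ = 0.161·V/A, the target T₆₀ = 0.71 s needs A = 0.161·487/0.71 = 110.43 m².
Absorption from the other surfaces = 46·0.29 + 103·0.67 + 2·0.12 + 190·0.04 = 90.19 m², so the carpet must supply 20.24 m² over 57 m².
α = 20.24/57 = 0.355.

0.36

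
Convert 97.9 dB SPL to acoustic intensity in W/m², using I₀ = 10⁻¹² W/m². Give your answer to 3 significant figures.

0.00617 W/m²

I = I₀·10^(L/10) = 10⁻¹² × 10^(97.9/10) = 10^(-2.210).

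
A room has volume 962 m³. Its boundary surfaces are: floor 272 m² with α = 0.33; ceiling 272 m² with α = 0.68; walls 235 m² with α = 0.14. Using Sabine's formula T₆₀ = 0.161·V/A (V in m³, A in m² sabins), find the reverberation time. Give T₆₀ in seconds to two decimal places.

0.50 s

Summing Sᵢαᵢ: 272·0.33 + 272·0.68 + 235·0.14 = 307.62 m².
T₆₀ = 0.161·V/A = 0.161·962/307.62 = 0.503 s.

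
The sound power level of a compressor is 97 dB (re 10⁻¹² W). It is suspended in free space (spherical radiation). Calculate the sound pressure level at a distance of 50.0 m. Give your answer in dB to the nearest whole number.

52 dB

L_p = L_w − 10·log₁₀(4π·r²) with r = 50.0 m.
4π·r² = 3.142e+04 m², 10·log₁₀ of that is 44.971 dB.
L_p = 97 − 44.971 = 52.03 dB.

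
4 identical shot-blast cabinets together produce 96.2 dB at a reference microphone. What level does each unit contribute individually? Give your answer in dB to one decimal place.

For N identical incoherent sources L_total = L₁ + 10·log₁₀ N, so L₁ = 96.2 − 10·log₁₀(4) = 96.2 − 6.021.

90.2 dB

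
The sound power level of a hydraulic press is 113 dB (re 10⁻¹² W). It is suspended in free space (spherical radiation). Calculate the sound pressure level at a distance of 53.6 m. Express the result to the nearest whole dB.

L_p = L_w − 10·log₁₀(4π·r²) with r = 53.6 m.
4π·r² = 3.61e+04 m², 10·log₁₀ of that is 45.575 dB.
L_p = 113 − 45.575 = 67.42 dB.

67 dB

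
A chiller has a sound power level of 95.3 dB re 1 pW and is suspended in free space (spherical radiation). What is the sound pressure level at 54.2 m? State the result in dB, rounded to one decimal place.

L_p = L_w − 10·log₁₀(4π·r²) with r = 54.2 m.
4π·r² = 3.692e+04 m², 10·log₁₀ of that is 45.672 dB.
L_p = 95.3 − 45.672 = 49.63 dB.

49.6 dB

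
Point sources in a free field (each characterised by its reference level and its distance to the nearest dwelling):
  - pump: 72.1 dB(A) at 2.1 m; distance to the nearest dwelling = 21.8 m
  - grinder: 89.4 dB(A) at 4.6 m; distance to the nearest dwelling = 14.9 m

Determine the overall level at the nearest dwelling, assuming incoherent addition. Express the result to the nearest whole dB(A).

Propagate each source to the receiver with L = L_ref − 20·log₁₀(r/r_ref), then add intensities.
pump: 72.1 − 20·log₁₀(21.8/2.1) = 72.1 − 20.32 = 51.78 dB(A).
grinder: 89.4 − 20·log₁₀(14.9/4.6) = 89.4 − 10.21 = 79.19 dB(A).
Σ 10^(L/10) = 8.316e+07 → L_total = 10·log₁₀(8.316e+07) = 79.20 dB(A).

79 dB(A)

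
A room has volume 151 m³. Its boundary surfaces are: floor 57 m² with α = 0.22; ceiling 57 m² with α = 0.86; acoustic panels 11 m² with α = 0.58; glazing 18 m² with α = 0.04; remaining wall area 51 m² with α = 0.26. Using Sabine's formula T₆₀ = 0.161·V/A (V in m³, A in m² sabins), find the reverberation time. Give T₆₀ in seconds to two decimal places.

0.30 s

Summing Sᵢαᵢ: 57·0.22 + 57·0.86 + 11·0.58 + 18·0.04 + 51·0.26 = 81.92 m².
T₆₀ = 0.161·V/A = 0.161·151/81.92 = 0.297 s.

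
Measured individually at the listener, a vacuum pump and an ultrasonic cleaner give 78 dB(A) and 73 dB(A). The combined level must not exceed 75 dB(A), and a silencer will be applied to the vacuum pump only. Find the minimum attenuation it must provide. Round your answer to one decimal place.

Fixed contribution from the other source: Σ 10^(L/10) = 10^(73/10) = 1.995e+07 (73.00 dB(A)).
The limit corresponds to 10^(75/10) = 3.162e+07; subtracting the fixed part leaves 1.167e+07 for the vacuum pump, i.e. 70.67 dB(A).
So the vacuum pump must be reduced from 78 to 70.67 dB(A): IL = 7.33 dB.

7.3 dB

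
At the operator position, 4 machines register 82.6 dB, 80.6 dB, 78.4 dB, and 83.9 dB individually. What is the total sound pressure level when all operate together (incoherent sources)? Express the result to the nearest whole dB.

88 dB

Incoherent sources combine by intensity addition: L_total = 10·log₁₀(Σ 10^(L_i/10)).
Σ 10^(L/10) = 10^(82.6/10) + 10^(80.6/10) + 10^(78.4/10) + 10^(83.9/10) = 6.114e+08.
L_total = 10·log₁₀(6.114e+08) = 87.86 dB.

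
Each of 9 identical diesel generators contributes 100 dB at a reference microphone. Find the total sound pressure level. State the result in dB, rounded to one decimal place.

109.5 dB

N identical incoherent sources raise the level by 10·log₁₀ N.
L_total = 100 + 10·log₁₀(9) = 100 + 9.542 = 109.54 dB.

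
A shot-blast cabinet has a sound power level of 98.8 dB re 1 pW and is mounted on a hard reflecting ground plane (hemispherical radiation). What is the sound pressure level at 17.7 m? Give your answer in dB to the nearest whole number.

The power spreads over a hemisphere of area 2π·r², so L_p = L_w − 10·log₁₀(2π·r²).
2π·r² = 1968 m², 10·log₁₀ of that is 32.941 dB.
L_p = 98.8 − 32.941 = 65.86 dB.

66 dB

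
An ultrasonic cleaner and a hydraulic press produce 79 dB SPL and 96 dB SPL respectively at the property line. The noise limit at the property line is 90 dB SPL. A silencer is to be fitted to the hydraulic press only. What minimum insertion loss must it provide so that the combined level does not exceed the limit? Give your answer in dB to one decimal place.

6.4 dB

The untreated sources together contribute 10^(79/10) = 7.943e+07, i.e. 79.00 dB SPL.
To meet 90 dB SPL overall, the treated hydraulic press may contribute at most 10^(90/10) − 7.943e+07 = 9.206e+08, i.e. 89.64 dB SPL.
Required insertion loss = 96 − 89.64 = 6.36 dB.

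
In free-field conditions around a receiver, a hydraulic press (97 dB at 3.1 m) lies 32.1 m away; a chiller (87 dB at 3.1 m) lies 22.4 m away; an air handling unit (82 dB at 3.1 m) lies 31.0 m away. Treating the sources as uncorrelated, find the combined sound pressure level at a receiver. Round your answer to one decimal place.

77.6 dB

Propagate each source to the receiver with L = L_ref − 20·log₁₀(r/r_ref), then add intensities.
hydraulic press: 97 − 20·log₁₀(32.1/3.1) = 97 − 20.30 = 76.70 dB.
chiller: 87 − 20·log₁₀(22.4/3.1) = 87 − 17.18 = 69.82 dB.
air handling unit: 82 − 20·log₁₀(31.0/3.1) = 82 − 20.00 = 62.00 dB.
Σ 10^(L/10) = 5.793e+07 → L_total = 10·log₁₀(5.793e+07) = 77.63 dB.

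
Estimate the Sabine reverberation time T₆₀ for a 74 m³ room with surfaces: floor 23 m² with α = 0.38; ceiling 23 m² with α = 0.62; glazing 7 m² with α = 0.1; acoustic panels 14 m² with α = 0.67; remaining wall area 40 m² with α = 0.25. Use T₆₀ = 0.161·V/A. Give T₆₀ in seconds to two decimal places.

0.28 s

Total absorption A = 23·0.38 + 23·0.62 + 7·0.1 + 14·0.67 + 40·0.25 = 43.08 m² sabins.
T₆₀ = 0.161 × 74 / 43.08 = 0.277 s.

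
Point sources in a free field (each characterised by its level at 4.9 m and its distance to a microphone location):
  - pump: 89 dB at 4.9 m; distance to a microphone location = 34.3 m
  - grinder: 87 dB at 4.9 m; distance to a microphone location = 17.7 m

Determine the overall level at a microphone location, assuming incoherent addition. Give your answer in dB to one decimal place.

77.4 dB

Apply inverse-square spreading to bring every level to the receiver, then sum 10^(L/10).
pump: 89 − 20·log₁₀(34.3/4.9) = 89 − 16.90 = 72.10 dB.
grinder: 87 − 20·log₁₀(17.7/4.9) = 87 − 11.16 = 75.84 dB.
Σ 10^(L/10) = 5.462e+07 → L_total = 10·log₁₀(5.462e+07) = 77.37 dB.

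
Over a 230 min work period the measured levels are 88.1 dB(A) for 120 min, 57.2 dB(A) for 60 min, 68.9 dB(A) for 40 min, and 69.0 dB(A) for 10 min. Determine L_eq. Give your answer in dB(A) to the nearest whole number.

85 dB(A)

The energy average is taken in the linear domain: L_eq = 10·log₁₀[(Σ tᵢ·10^(Lᵢ/10))/T], T = 230 min.
Σ tᵢ·10^(Lᵢ/10) = 120·10^(88.1/10) + 60·10^(57.2/10) + 40·10^(68.9/10) + 10·10^(69.0/10) = 7.790e+10.
L_eq = 10·log₁₀(7.790e+10/230) = 85.30 dB(A).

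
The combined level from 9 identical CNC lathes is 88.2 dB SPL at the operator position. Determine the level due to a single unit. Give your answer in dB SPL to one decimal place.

78.7 dB SPL

9 equal contributions raise the level by 10·log₁₀ 9 = 9.542 dB, so each unit alone gives 88.2 − 9.542.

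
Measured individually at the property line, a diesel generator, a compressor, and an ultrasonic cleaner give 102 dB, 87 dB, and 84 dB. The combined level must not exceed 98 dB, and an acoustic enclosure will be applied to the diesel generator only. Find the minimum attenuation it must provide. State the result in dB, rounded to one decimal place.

Fixed contribution from the other sources: Σ 10^(L/10) = 10^(87/10) + 10^(84/10) = 7.524e+08 (88.76 dB).
The limit corresponds to 10^(98/10) = 6.310e+09; subtracting the fixed part leaves 5.557e+09 for the diesel generator, i.e. 97.45 dB.
Required insertion loss = 102 − 97.45 = 4.55 dB.

4.6 dB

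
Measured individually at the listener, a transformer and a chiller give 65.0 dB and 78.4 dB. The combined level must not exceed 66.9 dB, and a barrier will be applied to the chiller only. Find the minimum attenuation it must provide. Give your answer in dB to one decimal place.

16.0 dB

The untreated sources together contribute 10^(65.0/10) = 3.162e+06, i.e. 65.00 dB.
To meet 66.9 dB overall, the treated chiller may contribute at most 10^(66.9/10) − 3.162e+06 = 1.736e+06, i.e. 62.39 dB.
Required insertion loss = 78.4 − 62.39 = 16.01 dB.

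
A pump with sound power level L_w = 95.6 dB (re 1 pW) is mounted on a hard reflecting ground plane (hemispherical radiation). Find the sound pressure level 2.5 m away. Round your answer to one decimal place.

79.7 dB

Free-field hemispherical radiation: L_p = L_w − 10·log₁₀(2π·r²), r = 2.5 m.
2π·r² = 39.27 m², 10·log₁₀ of that is 15.941 dB.
L_p = 95.6 − 15.941 = 79.66 dB.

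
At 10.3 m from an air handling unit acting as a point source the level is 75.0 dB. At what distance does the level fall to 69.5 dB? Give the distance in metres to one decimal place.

19.4 m

For a point source L₁ − L₂ = 20·log₁₀(r₂/r₁), so r₂ = r₁·10^((L₁−L₂)/20).
r₂ = 10.3·10^((75.0−69.5)/20) = 10.3·10^(5.5/20) = 19.40 m.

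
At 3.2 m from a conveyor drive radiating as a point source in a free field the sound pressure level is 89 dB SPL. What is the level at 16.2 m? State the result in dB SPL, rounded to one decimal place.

Point-source attenuation: ΔL = 20·log₁₀(r₂/r₁) = 20·log₁₀(16.2/3.2) = 14.087 dB.
L₂ = 89 − 20·log₁₀(16.2/3.2) = 89 − 14.087 = 74.91 dB SPL.

74.9 dB SPL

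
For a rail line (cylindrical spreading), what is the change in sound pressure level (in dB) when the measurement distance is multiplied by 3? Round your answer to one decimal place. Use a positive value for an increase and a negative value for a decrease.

-4.8 dB

With cylindrical spreading the level changes by −10·log₁₀(r₂/r₁).
ΔL = −10·log₁₀(3) = -4.77 dB.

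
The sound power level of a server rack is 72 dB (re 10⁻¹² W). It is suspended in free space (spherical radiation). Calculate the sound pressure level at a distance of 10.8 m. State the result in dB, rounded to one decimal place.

L_p = L_w − 10·log₁₀(4π·r²) with r = 10.8 m.
4π·r² = 1466 m², 10·log₁₀ of that is 31.661 dB.
L_p = 72 − 31.661 = 40.34 dB.

40.3 dB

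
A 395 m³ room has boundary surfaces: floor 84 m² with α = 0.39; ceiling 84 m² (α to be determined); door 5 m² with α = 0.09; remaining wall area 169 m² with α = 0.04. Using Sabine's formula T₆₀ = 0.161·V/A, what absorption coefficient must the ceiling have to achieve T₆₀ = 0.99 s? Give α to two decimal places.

Required total absorption A = 0.161·395/0.99 = 64.24 m².
Absorption from the other surfaces = 84·0.39 + 5·0.09 + 169·0.04 = 39.97 m², so the ceiling must supply 24.27 m² over 84 m².
α = 24.27/84 = 0.289.

0.29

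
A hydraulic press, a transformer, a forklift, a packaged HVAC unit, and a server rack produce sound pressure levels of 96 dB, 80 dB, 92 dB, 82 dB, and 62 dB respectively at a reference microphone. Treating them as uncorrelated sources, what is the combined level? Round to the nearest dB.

Incoherent sources combine by intensity addition: L_total = 10·log₁₀(Σ 10^(L_i/10)).
Σ 10^(L/10) = 10^(96/10) + 10^(80/10) + 10^(92/10) + 10^(82/10) + 10^(62/10) = 5.826e+09.
L_total = 10·log₁₀(5.826e+09) = 97.65 dB.

98 dB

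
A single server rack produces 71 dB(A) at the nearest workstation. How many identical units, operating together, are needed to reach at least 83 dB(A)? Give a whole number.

16

Need L₁ + 10·log₁₀ N ≥ 83, i.e. log₁₀ N ≥ 1.20.
N ≥ 10^(12.0/10) = 15.849, so N = 16.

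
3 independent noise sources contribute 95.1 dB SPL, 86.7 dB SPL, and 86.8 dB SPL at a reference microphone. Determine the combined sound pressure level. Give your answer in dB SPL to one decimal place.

For uncorrelated sources the intensities add, so convert each level to linear form, sum, and take 10·log₁₀ of the total.
Σ 10^(L/10) = 10^(95.1/10) + 10^(86.7/10) + 10^(86.8/10) = 4.182e+09.
L_total = 10·log₁₀(4.182e+09) = 96.21 dB SPL.

96.2 dB SPL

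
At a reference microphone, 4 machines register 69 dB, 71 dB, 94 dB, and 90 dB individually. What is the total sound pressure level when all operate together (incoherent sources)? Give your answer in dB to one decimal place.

95.5 dB

Incoherent sources combine by intensity addition: L_total = 10·log₁₀(Σ 10^(L_i/10)).
Σ 10^(L/10) = 10^(69/10) + 10^(71/10) + 10^(94/10) + 10^(90/10) = 3.532e+09.
L_total = 10·log₁₀(3.532e+09) = 95.48 dB.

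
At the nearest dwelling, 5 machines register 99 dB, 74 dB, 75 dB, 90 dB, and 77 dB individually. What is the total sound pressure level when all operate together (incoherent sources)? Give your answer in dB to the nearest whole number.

100 dB

Incoherent sources combine by intensity addition: L_total = 10·log₁₀(Σ 10^(L_i/10)).
Σ 10^(L/10) = 10^(99/10) + 10^(74/10) + 10^(75/10) + 10^(90/10) + 10^(77/10) = 9.050e+09.
L_total = 10·log₁₀(9.050e+09) = 99.57 dB.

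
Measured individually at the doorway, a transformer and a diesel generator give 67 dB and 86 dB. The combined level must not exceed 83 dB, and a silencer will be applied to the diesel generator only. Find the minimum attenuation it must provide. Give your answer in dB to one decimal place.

3.1 dB

The untreated sources together contribute 10^(67/10) = 5.012e+06, i.e. 67.00 dB.
To meet 83 dB overall, the treated diesel generator may contribute at most 10^(83/10) − 5.012e+06 = 1.945e+08, i.e. 82.89 dB.
Required insertion loss = 86 − 82.89 = 3.11 dB.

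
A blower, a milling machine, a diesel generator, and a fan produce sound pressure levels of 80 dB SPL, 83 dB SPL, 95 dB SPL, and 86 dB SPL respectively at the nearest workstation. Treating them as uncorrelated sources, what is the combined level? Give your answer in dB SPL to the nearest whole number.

96 dB SPL

For uncorrelated sources the intensities add, so convert each level to linear form, sum, and take 10·log₁₀ of the total.
Σ 10^(L/10) = 10^(80/10) + 10^(83/10) + 10^(95/10) + 10^(86/10) = 3.860e+09.
L_total = 10·log₁₀(3.860e+09) = 95.87 dB SPL.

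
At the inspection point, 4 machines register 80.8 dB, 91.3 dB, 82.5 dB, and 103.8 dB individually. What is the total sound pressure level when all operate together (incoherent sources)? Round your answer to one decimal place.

104.1 dB

Incoherent sources combine by intensity addition: L_total = 10·log₁₀(Σ 10^(L_i/10)).
Σ 10^(L/10) = 10^(80.8/10) + 10^(91.3/10) + 10^(82.5/10) + 10^(103.8/10) = 2.564e+10.
L_total = 10·log₁₀(2.564e+10) = 104.09 dB.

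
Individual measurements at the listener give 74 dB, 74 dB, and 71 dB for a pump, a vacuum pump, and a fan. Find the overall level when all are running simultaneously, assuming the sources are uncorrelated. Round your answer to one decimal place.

For uncorrelated sources the intensities add, so convert each level to linear form, sum, and take 10·log₁₀ of the total.
Σ 10^(L/10) = 10^(74/10) + 10^(74/10) + 10^(71/10) = 6.283e+07.
L_total = 10·log₁₀(6.283e+07) = 77.98 dB.

78.0 dB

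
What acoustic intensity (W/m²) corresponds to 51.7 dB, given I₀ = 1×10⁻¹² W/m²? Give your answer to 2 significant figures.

1.5e-07 W/m²

L = 10·log₁₀(I/I₀) ⇒ I = I₀·10^(L/10) = 10⁻¹² × 10^5.17.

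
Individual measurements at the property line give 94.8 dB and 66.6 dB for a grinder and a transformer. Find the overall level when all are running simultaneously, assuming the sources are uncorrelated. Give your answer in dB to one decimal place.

94.8 dB

For uncorrelated sources the intensities add, so convert each level to linear form, sum, and take 10·log₁₀ of the total.
Σ 10^(L/10) = 10^(94.8/10) + 10^(66.6/10) = 3.025e+09.
L_total = 10·log₁₀(3.025e+09) = 94.81 dB.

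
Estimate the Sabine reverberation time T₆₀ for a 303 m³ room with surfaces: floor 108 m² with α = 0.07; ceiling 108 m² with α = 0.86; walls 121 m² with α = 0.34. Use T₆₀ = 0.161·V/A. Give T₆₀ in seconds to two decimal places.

A = Σ Sᵢαᵢ = 108·0.07 + 108·0.86 + 121·0.34 = 141.58 m².
T₆₀ = 0.161·V/A = 0.161·303/141.58 = 0.345 s.

0.34 s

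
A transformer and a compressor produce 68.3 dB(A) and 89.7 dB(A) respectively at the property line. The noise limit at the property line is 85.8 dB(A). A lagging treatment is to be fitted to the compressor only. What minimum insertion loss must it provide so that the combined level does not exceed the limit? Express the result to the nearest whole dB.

4 dB

The untreated sources together contribute 10^(68.3/10) = 6.761e+06, i.e. 68.30 dB(A).
The limit corresponds to 10^(85.8/10) = 3.802e+08; subtracting the fixed part leaves 3.734e+08 for the compressor, i.e. 85.72 dB(A).
So the compressor must be reduced from 89.7 to 85.72 dB(A): IL = 3.98 dB.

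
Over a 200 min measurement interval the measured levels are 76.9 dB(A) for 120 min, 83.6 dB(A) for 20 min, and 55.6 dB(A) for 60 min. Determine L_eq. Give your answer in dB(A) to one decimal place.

Weight each interval's intensity by its duration and average over T = 200 min:
Σ tᵢ·10^(Lᵢ/10) = 120·10^(76.9/10) + 20·10^(83.6/10) + 60·10^(55.6/10) = 1.048e+10.
L_eq = 10·log₁₀(1.048e+10/200) = 77.19 dB(A).

77.2 dB(A)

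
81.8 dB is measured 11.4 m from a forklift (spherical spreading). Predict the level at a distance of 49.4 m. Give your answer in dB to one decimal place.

Spherical spreading from a point source gives a 20·log₁₀(r₂/r₁) drop.
L₂ = 81.8 − 20·log₁₀(49.4/11.4) = 81.8 − 12.736 = 69.06 dB.

69.1 dB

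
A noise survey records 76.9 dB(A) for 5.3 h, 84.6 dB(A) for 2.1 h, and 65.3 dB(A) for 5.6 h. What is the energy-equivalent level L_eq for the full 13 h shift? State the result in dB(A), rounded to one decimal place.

Weight each interval's intensity by its duration and average over T = 13 h:
Σ tᵢ·10^(Lᵢ/10) = 5.3·10^(76.9/10) + 2.1·10^(84.6/10) + 5.6·10^(65.3/10) = 8.842e+08.
L_eq = 10·log₁₀(8.842e+08/13) = 78.33 dB(A).

78.3 dB(A)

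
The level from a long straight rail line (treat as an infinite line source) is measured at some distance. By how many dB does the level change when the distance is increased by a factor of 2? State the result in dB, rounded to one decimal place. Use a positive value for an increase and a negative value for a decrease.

-3.0 dB

Line-source spreading: ΔL = −10·log₁₀(r₂/r₁).
ΔL = −10·log₁₀(2) = -3.01 dB.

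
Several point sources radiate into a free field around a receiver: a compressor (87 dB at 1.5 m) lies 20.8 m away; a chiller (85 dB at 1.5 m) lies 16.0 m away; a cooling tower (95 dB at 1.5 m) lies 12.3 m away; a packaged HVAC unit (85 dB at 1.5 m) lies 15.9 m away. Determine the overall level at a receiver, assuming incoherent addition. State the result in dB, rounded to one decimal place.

First find each source's level at the receiver (point-source: −20·log₁₀(r/r_ref)), then combine on an intensity basis.
compressor: 87 − 20·log₁₀(20.8/1.5) = 87 − 22.84 = 64.16 dB.
chiller: 85 − 20·log₁₀(16.0/1.5) = 85 − 20.56 = 64.44 dB.
cooling tower: 95 − 20·log₁₀(12.3/1.5) = 95 − 18.28 = 76.72 dB.
packaged HVAC unit: 85 − 20·log₁₀(15.9/1.5) = 85 − 20.51 = 64.49 dB.
Σ 10^(L/10) = 5.523e+07 → L_total = 10·log₁₀(5.523e+07) = 77.42 dB.

77.4 dB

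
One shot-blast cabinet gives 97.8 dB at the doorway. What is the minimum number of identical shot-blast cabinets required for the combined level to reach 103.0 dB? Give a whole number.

4

The shortfall is 103.0 − 97.8 = 5.2 dB, and N units add 10·log₁₀ N, so need 10·log₁₀ N ≥ 5.2.
N ≥ 10^(5.2/10) = 3.311, so N = 4.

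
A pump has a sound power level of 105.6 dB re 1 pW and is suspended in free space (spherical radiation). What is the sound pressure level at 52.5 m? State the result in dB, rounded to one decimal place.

60.2 dB

The power spreads over a sphere of area 4π·r², so L_p = L_w − 10·log₁₀(4π·r²).
4π·r² = 3.464e+04 m², 10·log₁₀ of that is 45.395 dB.
L_p = 105.6 − 45.395 = 60.20 dB.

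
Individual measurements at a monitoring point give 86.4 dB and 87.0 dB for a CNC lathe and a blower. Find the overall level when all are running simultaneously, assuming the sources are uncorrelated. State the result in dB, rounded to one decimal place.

Incoherent sources combine by intensity addition: L_total = 10·log₁₀(Σ 10^(L_i/10)).
Σ 10^(L/10) = 10^(86.4/10) + 10^(87.0/10) = 9.377e+08.
L_total = 10·log₁₀(9.377e+08) = 89.72 dB.

89.7 dB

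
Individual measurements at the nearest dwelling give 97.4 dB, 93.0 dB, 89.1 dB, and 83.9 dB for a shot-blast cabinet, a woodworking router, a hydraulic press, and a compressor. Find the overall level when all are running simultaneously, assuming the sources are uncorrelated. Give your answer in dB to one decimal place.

For uncorrelated sources the intensities add, so convert each level to linear form, sum, and take 10·log₁₀ of the total.
Σ 10^(L/10) = 10^(97.4/10) + 10^(93.0/10) + 10^(89.1/10) + 10^(83.9/10) = 8.549e+09.
L_total = 10·log₁₀(8.549e+09) = 99.32 dB.

99.3 dB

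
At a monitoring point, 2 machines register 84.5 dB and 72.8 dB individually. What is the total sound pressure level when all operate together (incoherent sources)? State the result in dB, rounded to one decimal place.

84.8 dB

Incoherent sources combine by intensity addition: L_total = 10·log₁₀(Σ 10^(L_i/10)).
Σ 10^(L/10) = 10^(84.5/10) + 10^(72.8/10) = 3.009e+08.
L_total = 10·log₁₀(3.009e+08) = 84.78 dB.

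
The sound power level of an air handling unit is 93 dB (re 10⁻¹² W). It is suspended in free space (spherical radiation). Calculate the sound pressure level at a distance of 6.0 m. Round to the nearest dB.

66 dB

L_p = L_w − 10·log₁₀(4π·r²) with r = 6.0 m.
4π·r² = 452.4 m², 10·log₁₀ of that is 26.555 dB.
L_p = 93 − 26.555 = 66.44 dB.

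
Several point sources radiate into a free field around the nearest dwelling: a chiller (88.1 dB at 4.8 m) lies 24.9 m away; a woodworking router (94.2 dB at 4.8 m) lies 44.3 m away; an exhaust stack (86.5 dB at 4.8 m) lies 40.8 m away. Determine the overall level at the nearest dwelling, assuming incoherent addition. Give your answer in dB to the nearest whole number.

78 dB

First find each source's level at the receiver (point-source: −20·log₁₀(r/r_ref)), then combine on an intensity basis.
chiller: 88.1 − 20·log₁₀(24.9/4.8) = 88.1 − 14.30 = 73.80 dB.
woodworking router: 94.2 − 20·log₁₀(44.3/4.8) = 94.2 − 19.30 = 74.90 dB.
exhaust stack: 86.5 − 20·log₁₀(40.8/4.8) = 86.5 − 18.59 = 67.91 dB.
Σ 10^(L/10) = 6.106e+07 → L_total = 10·log₁₀(6.106e+07) = 77.86 dB.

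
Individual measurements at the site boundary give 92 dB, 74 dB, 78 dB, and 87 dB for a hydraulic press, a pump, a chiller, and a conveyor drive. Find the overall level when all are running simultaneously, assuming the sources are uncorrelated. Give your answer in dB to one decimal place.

Incoherent sources combine by intensity addition: L_total = 10·log₁₀(Σ 10^(L_i/10)).
Σ 10^(L/10) = 10^(92/10) + 10^(74/10) + 10^(78/10) + 10^(87/10) = 2.174e+09.
L_total = 10·log₁₀(2.174e+09) = 93.37 dB.

93.4 dB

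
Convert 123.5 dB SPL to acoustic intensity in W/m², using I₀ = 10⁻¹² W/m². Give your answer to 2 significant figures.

2.2 W/m²

I/I₀ = 10^(123.5/10) = 2.239e+12, so I = 2.239e+12 × 10⁻¹² W/m².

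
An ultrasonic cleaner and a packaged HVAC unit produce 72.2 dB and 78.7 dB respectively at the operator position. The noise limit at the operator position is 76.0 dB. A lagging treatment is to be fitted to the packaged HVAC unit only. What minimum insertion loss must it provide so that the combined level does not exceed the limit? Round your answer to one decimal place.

Fixed contribution from the other source: Σ 10^(L/10) = 10^(72.2/10) = 1.660e+07 (72.20 dB).
To meet 76.0 dB overall, the treated packaged HVAC unit may contribute at most 10^(76.0/10) − 1.660e+07 = 2.321e+07, i.e. 73.66 dB.
Required insertion loss = 78.7 − 73.66 = 5.04 dB.

5.0 dB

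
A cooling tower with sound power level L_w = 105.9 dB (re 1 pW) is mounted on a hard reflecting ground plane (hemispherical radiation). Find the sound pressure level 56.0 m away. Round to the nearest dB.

63 dB

Free-field hemispherical radiation: L_p = L_w − 10·log₁₀(2π·r²), r = 56.0 m.
2π·r² = 1.97e+04 m², 10·log₁₀ of that is 42.946 dB.
L_p = 105.9 − 42.946 = 62.95 dB.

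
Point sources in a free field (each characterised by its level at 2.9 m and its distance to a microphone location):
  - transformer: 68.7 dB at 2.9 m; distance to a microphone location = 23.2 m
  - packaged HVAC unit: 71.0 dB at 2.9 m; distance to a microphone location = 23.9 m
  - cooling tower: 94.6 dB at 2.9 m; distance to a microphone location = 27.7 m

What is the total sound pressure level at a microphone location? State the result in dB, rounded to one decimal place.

Propagate each source to the receiver with L = L_ref − 20·log₁₀(r/r_ref), then add intensities.
transformer: 68.7 − 20·log₁₀(23.2/2.9) = 68.7 − 18.06 = 50.64 dB.
packaged HVAC unit: 71.0 − 20·log₁₀(23.9/2.9) = 71.0 − 18.32 = 52.68 dB.
cooling tower: 94.6 − 20·log₁₀(27.7/2.9) = 94.6 − 19.60 = 75.00 dB.
Σ 10^(L/10) = 3.191e+07 → L_total = 10·log₁₀(3.191e+07) = 75.04 dB.

75.0 dB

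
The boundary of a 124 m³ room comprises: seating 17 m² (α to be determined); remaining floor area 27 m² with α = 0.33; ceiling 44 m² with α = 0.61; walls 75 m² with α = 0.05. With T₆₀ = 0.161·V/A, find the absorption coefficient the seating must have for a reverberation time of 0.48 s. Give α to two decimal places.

0.12

A = 0.161·V/T₆₀ = 0.161·124/0.48 = 41.59 m² sabins.
Absorption from the other surfaces = 27·0.33 + 44·0.61 + 75·0.05 = 39.50 m², so the seating must supply 2.09 m² over 17 m².
α = 2.09/17 = 0.123.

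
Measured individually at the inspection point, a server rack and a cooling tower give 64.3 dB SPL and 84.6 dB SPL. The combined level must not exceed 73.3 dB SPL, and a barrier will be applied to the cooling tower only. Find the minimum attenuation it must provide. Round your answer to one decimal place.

Fixed contribution from the other source: Σ 10^(L/10) = 10^(64.3/10) = 2.692e+06 (64.30 dB SPL).
The limit corresponds to 10^(73.3/10) = 2.138e+07; subtracting the fixed part leaves 1.869e+07 for the cooling tower, i.e. 72.72 dB SPL.
Required insertion loss = 84.6 − 72.72 = 11.88 dB.

11.9 dB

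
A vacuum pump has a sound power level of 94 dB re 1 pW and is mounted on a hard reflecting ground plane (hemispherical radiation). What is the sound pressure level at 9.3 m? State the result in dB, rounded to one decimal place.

66.6 dB

The power spreads over a hemisphere of area 2π·r², so L_p = L_w − 10·log₁₀(2π·r²).
2π·r² = 543.4 m², 10·log₁₀ of that is 27.351 dB.
L_p = 94 − 27.351 = 66.65 dB.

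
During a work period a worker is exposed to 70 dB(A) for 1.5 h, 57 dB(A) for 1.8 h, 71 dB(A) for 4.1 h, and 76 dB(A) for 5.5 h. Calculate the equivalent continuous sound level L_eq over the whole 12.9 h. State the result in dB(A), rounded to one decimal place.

73.5 dB(A)

L_eq = 10·log₁₀[(1/T)·Σ tᵢ·10^(Lᵢ/10)] with T = 12.9 h.
Σ tᵢ·10^(Lᵢ/10) = 1.5·10^(70/10) + 1.8·10^(57/10) + 4.1·10^(71/10) + 5.5·10^(76/10) = 2.865e+08.
L_eq = 10·log₁₀(2.865e+08/12.9) = 73.47 dB(A).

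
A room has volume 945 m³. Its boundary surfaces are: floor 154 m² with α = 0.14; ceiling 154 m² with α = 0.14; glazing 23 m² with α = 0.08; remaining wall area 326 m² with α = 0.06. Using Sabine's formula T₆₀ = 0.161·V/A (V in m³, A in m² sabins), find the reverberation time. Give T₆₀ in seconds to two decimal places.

A = Σ Sᵢαᵢ = 154·0.14 + 154·0.14 + 23·0.08 + 326·0.06 = 64.52 m².
T₆₀ = 0.161·V/A = 0.161·945/64.52 = 2.358 s.

2.36 s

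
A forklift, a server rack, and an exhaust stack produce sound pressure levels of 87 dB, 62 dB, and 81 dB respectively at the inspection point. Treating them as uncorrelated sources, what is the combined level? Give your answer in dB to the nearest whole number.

88 dB

For uncorrelated sources the intensities add, so convert each level to linear form, sum, and take 10·log₁₀ of the total.
Σ 10^(L/10) = 10^(87/10) + 10^(62/10) + 10^(81/10) = 6.287e+08.
L_total = 10·log₁₀(6.287e+08) = 87.98 dB.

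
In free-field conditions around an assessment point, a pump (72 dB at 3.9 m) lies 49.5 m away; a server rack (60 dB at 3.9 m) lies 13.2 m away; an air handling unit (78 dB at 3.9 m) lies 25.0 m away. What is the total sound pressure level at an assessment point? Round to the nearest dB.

62 dB

Apply inverse-square spreading to bring every level to the receiver, then sum 10^(L/10).
pump: 72 − 20·log₁₀(49.5/3.9) = 72 − 22.07 = 49.93 dB.
server rack: 60 − 20·log₁₀(13.2/3.9) = 60 − 10.59 = 49.41 dB.
air handling unit: 78 − 20·log₁₀(25.0/3.9) = 78 − 16.14 = 61.86 dB.
Σ 10^(L/10) = 1.721e+06 → L_total = 10·log₁₀(1.721e+06) = 62.36 dB.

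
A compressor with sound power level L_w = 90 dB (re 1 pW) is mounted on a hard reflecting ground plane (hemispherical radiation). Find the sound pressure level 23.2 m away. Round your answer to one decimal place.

54.7 dB

The power spreads over a hemisphere of area 2π·r², so L_p = L_w − 10·log₁₀(2π·r²).
2π·r² = 3382 m², 10·log₁₀ of that is 35.292 dB.
L_p = 90 − 35.292 = 54.71 dB.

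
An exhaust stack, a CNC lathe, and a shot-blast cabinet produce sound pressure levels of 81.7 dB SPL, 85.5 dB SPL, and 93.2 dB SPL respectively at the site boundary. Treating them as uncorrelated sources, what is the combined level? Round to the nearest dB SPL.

94 dB SPL

For uncorrelated sources the intensities add, so convert each level to linear form, sum, and take 10·log₁₀ of the total.
Σ 10^(L/10) = 10^(81.7/10) + 10^(85.5/10) + 10^(93.2/10) = 2.592e+09.
L_total = 10·log₁₀(2.592e+09) = 94.14 dB SPL.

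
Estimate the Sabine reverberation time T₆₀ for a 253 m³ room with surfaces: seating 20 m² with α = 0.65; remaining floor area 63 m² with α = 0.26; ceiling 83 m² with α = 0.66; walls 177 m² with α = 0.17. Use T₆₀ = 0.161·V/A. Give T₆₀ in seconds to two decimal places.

Total absorption A = 20·0.65 + 63·0.26 + 83·0.66 + 177·0.17 = 114.25 m² sabins.
T₆₀ = 0.161·V/A = 0.161·253/114.25 = 0.357 s.

0.36 s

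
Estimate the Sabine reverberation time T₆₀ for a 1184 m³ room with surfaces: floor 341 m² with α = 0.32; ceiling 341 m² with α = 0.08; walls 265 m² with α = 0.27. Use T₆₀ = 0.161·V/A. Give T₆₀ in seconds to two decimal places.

0.92 s

A = Σ Sᵢαᵢ = 341·0.32 + 341·0.08 + 265·0.27 = 207.95 m².
T₆₀ = 0.161 × 1184 / 207.95 = 0.917 s.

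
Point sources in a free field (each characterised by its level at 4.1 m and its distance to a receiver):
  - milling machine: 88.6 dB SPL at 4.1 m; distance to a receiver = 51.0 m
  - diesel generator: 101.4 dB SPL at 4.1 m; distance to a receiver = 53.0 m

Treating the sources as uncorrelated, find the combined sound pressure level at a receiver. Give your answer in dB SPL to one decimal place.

79.4 dB SPL

Apply inverse-square spreading to bring every level to the receiver, then sum 10^(L/10).
milling machine: 88.6 − 20·log₁₀(51.0/4.1) = 88.6 − 21.90 = 66.70 dB SPL.
diesel generator: 101.4 − 20·log₁₀(53.0/4.1) = 101.4 − 22.23 = 79.17 dB SPL.
Σ 10^(L/10) = 8.729e+07 → L_total = 10·log₁₀(8.729e+07) = 79.41 dB SPL.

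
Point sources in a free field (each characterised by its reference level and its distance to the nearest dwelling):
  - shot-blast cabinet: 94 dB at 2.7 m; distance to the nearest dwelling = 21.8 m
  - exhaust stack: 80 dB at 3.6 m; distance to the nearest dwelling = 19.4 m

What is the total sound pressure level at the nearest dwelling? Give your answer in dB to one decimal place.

76.2 dB

Apply inverse-square spreading to bring every level to the receiver, then sum 10^(L/10).
shot-blast cabinet: 94 − 20·log₁₀(21.8/2.7) = 94 − 18.14 = 75.86 dB.
exhaust stack: 80 − 20·log₁₀(19.4/3.6) = 80 − 14.63 = 65.37 dB.
Σ 10^(L/10) = 4.197e+07 → L_total = 10·log₁₀(4.197e+07) = 76.23 dB.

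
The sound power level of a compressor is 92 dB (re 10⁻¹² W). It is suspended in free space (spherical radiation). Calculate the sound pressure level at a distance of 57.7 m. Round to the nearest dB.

46 dB

Free-field spherical radiation: L_p = L_w − 10·log₁₀(4π·r²), r = 57.7 m.
4π·r² = 4.184e+04 m², 10·log₁₀ of that is 46.216 dB.
L_p = 92 − 46.216 = 45.78 dB.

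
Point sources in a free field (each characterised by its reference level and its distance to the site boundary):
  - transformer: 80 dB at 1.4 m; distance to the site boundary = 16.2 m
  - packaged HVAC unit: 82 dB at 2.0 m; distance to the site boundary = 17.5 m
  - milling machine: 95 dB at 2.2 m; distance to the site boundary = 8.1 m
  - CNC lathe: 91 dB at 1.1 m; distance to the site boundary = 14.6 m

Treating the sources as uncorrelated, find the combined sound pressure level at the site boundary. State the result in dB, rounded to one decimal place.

83.9 dB

Apply inverse-square spreading to bring every level to the receiver, then sum 10^(L/10).
transformer: 80 − 20·log₁₀(16.2/1.4) = 80 − 21.27 = 58.73 dB.
packaged HVAC unit: 82 − 20·log₁₀(17.5/2.0) = 82 − 18.84 = 63.16 dB.
milling machine: 95 − 20·log₁₀(8.1/2.2) = 95 − 11.32 = 83.68 dB.
CNC lathe: 91 − 20·log₁₀(14.6/1.1) = 91 − 22.46 = 68.54 dB.
Σ 10^(L/10) = 2.432e+08 → L_total = 10·log₁₀(2.432e+08) = 83.86 dB.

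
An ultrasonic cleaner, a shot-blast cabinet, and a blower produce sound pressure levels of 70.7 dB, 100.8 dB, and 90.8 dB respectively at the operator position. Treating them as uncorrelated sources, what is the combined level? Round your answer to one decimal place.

For uncorrelated sources the intensities add, so convert each level to linear form, sum, and take 10·log₁₀ of the total.
Σ 10^(L/10) = 10^(70.7/10) + 10^(100.8/10) + 10^(90.8/10) = 1.324e+10.
L_total = 10·log₁₀(1.324e+10) = 101.22 dB.

101.2 dB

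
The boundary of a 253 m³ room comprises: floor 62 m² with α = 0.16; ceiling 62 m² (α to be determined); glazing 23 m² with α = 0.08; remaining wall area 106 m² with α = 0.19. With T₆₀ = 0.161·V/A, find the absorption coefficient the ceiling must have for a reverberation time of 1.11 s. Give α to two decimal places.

0.08

A = 0.161·V/T₆₀ = 0.161·253/1.11 = 36.70 m² sabins.
Absorption from the other surfaces = 62·0.16 + 23·0.08 + 106·0.19 = 31.90 m², so the ceiling must supply 4.80 m² over 62 m².
α = 4.80/62 = 0.077.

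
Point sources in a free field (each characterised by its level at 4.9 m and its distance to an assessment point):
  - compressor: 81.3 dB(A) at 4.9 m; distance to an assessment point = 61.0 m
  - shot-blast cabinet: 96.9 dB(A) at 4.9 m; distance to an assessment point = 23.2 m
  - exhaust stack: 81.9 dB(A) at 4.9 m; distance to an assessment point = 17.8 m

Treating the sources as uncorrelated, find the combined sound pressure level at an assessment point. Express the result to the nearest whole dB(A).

Propagate each source to the receiver with L = L_ref − 20·log₁₀(r/r_ref), then add intensities.
compressor: 81.3 − 20·log₁₀(61.0/4.9) = 81.3 − 21.90 = 59.40 dB(A).
shot-blast cabinet: 96.9 − 20·log₁₀(23.2/4.9) = 96.9 − 13.51 = 83.39 dB(A).
exhaust stack: 81.9 − 20·log₁₀(17.8/4.9) = 81.9 − 11.20 = 70.70 dB(A).
Σ 10^(L/10) = 2.311e+08 → L_total = 10·log₁₀(2.311e+08) = 83.64 dB(A).

84 dB(A)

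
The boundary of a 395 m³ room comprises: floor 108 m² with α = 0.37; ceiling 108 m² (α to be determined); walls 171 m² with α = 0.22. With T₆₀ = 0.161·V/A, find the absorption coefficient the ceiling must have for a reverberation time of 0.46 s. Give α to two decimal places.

0.56

From T₆₀ = 0.161·V/A, the target T₆₀ = 0.46 s needs A = 0.161·395/0.46 = 138.25 m².
Absorption from the other surfaces = 108·0.37 + 171·0.22 = 77.58 m², so the ceiling must supply 60.67 m² over 108 m².
α = 60.67/108 = 0.562.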